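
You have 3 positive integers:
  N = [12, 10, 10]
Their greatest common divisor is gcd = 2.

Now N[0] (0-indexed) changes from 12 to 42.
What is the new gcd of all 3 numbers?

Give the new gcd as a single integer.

Numbers: [12, 10, 10], gcd = 2
Change: index 0, 12 -> 42
gcd of the OTHER numbers (without index 0): gcd([10, 10]) = 10
New gcd = gcd(g_others, new_val) = gcd(10, 42) = 2

Answer: 2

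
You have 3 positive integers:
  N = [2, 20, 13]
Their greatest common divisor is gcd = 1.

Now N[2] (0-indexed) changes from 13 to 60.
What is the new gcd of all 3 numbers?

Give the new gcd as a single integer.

Numbers: [2, 20, 13], gcd = 1
Change: index 2, 13 -> 60
gcd of the OTHER numbers (without index 2): gcd([2, 20]) = 2
New gcd = gcd(g_others, new_val) = gcd(2, 60) = 2

Answer: 2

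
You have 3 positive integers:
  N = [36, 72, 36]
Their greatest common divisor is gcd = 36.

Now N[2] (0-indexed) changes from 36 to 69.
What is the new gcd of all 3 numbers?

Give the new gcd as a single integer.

Numbers: [36, 72, 36], gcd = 36
Change: index 2, 36 -> 69
gcd of the OTHER numbers (without index 2): gcd([36, 72]) = 36
New gcd = gcd(g_others, new_val) = gcd(36, 69) = 3

Answer: 3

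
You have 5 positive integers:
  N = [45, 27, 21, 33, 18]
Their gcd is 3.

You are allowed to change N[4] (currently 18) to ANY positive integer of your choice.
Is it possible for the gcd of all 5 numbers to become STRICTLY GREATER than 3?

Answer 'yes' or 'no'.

Current gcd = 3
gcd of all OTHER numbers (without N[4]=18): gcd([45, 27, 21, 33]) = 3
The new gcd after any change is gcd(3, new_value).
This can be at most 3.
Since 3 = old gcd 3, the gcd can only stay the same or decrease.

Answer: no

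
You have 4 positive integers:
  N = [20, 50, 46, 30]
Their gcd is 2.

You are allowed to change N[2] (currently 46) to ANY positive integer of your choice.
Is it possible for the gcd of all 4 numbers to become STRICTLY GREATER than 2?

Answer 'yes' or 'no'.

Current gcd = 2
gcd of all OTHER numbers (without N[2]=46): gcd([20, 50, 30]) = 10
The new gcd after any change is gcd(10, new_value).
This can be at most 10.
Since 10 > old gcd 2, the gcd CAN increase (e.g., set N[2] = 10).

Answer: yes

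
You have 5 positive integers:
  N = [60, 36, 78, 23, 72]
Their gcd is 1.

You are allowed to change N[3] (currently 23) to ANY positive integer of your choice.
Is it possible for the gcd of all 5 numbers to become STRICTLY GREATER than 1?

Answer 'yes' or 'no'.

Current gcd = 1
gcd of all OTHER numbers (without N[3]=23): gcd([60, 36, 78, 72]) = 6
The new gcd after any change is gcd(6, new_value).
This can be at most 6.
Since 6 > old gcd 1, the gcd CAN increase (e.g., set N[3] = 6).

Answer: yes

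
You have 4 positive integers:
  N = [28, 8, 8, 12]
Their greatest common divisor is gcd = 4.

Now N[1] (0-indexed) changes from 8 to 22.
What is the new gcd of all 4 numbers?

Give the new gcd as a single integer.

Answer: 2

Derivation:
Numbers: [28, 8, 8, 12], gcd = 4
Change: index 1, 8 -> 22
gcd of the OTHER numbers (without index 1): gcd([28, 8, 12]) = 4
New gcd = gcd(g_others, new_val) = gcd(4, 22) = 2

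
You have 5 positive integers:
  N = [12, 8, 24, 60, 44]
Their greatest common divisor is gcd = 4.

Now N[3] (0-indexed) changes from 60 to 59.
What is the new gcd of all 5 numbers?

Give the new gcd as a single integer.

Numbers: [12, 8, 24, 60, 44], gcd = 4
Change: index 3, 60 -> 59
gcd of the OTHER numbers (without index 3): gcd([12, 8, 24, 44]) = 4
New gcd = gcd(g_others, new_val) = gcd(4, 59) = 1

Answer: 1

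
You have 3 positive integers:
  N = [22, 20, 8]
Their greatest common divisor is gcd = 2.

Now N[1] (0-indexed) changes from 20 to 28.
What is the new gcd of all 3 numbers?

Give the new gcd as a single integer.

Numbers: [22, 20, 8], gcd = 2
Change: index 1, 20 -> 28
gcd of the OTHER numbers (without index 1): gcd([22, 8]) = 2
New gcd = gcd(g_others, new_val) = gcd(2, 28) = 2

Answer: 2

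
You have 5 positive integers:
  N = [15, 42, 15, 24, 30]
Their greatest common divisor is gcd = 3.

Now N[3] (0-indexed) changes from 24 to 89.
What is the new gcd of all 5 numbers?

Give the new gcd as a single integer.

Answer: 1

Derivation:
Numbers: [15, 42, 15, 24, 30], gcd = 3
Change: index 3, 24 -> 89
gcd of the OTHER numbers (without index 3): gcd([15, 42, 15, 30]) = 3
New gcd = gcd(g_others, new_val) = gcd(3, 89) = 1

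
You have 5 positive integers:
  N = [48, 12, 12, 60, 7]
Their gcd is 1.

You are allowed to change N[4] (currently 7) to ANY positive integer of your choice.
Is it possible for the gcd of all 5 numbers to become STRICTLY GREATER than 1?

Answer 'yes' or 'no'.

Answer: yes

Derivation:
Current gcd = 1
gcd of all OTHER numbers (without N[4]=7): gcd([48, 12, 12, 60]) = 12
The new gcd after any change is gcd(12, new_value).
This can be at most 12.
Since 12 > old gcd 1, the gcd CAN increase (e.g., set N[4] = 12).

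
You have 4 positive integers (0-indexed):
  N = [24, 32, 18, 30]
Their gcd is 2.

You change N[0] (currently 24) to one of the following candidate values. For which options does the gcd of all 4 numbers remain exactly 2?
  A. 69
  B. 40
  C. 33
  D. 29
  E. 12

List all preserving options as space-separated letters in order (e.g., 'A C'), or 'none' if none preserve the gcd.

Answer: B E

Derivation:
Old gcd = 2; gcd of others (without N[0]) = 2
New gcd for candidate v: gcd(2, v). Preserves old gcd iff gcd(2, v) = 2.
  Option A: v=69, gcd(2,69)=1 -> changes
  Option B: v=40, gcd(2,40)=2 -> preserves
  Option C: v=33, gcd(2,33)=1 -> changes
  Option D: v=29, gcd(2,29)=1 -> changes
  Option E: v=12, gcd(2,12)=2 -> preserves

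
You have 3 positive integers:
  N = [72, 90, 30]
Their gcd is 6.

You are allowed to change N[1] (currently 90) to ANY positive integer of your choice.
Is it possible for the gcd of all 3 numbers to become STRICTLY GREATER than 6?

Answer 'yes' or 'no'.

Answer: no

Derivation:
Current gcd = 6
gcd of all OTHER numbers (without N[1]=90): gcd([72, 30]) = 6
The new gcd after any change is gcd(6, new_value).
This can be at most 6.
Since 6 = old gcd 6, the gcd can only stay the same or decrease.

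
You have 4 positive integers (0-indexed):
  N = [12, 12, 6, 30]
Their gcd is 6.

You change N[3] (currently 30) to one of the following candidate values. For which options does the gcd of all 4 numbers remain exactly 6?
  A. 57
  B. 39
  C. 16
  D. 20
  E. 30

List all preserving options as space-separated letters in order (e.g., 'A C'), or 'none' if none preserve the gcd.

Answer: E

Derivation:
Old gcd = 6; gcd of others (without N[3]) = 6
New gcd for candidate v: gcd(6, v). Preserves old gcd iff gcd(6, v) = 6.
  Option A: v=57, gcd(6,57)=3 -> changes
  Option B: v=39, gcd(6,39)=3 -> changes
  Option C: v=16, gcd(6,16)=2 -> changes
  Option D: v=20, gcd(6,20)=2 -> changes
  Option E: v=30, gcd(6,30)=6 -> preserves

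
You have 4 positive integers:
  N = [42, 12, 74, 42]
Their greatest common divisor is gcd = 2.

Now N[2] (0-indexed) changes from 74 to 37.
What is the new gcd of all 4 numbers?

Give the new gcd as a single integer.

Answer: 1

Derivation:
Numbers: [42, 12, 74, 42], gcd = 2
Change: index 2, 74 -> 37
gcd of the OTHER numbers (without index 2): gcd([42, 12, 42]) = 6
New gcd = gcd(g_others, new_val) = gcd(6, 37) = 1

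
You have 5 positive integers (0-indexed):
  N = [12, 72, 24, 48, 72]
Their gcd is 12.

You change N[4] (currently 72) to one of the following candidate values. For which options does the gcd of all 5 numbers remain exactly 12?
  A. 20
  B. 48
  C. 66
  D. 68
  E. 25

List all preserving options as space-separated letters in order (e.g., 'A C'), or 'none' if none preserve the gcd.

Answer: B

Derivation:
Old gcd = 12; gcd of others (without N[4]) = 12
New gcd for candidate v: gcd(12, v). Preserves old gcd iff gcd(12, v) = 12.
  Option A: v=20, gcd(12,20)=4 -> changes
  Option B: v=48, gcd(12,48)=12 -> preserves
  Option C: v=66, gcd(12,66)=6 -> changes
  Option D: v=68, gcd(12,68)=4 -> changes
  Option E: v=25, gcd(12,25)=1 -> changes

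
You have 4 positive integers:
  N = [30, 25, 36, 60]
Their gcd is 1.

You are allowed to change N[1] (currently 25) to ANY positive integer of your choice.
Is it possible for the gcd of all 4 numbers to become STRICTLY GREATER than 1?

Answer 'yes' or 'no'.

Answer: yes

Derivation:
Current gcd = 1
gcd of all OTHER numbers (without N[1]=25): gcd([30, 36, 60]) = 6
The new gcd after any change is gcd(6, new_value).
This can be at most 6.
Since 6 > old gcd 1, the gcd CAN increase (e.g., set N[1] = 6).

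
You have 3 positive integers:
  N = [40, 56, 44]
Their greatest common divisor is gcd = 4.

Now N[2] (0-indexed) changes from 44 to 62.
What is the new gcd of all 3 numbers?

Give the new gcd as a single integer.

Answer: 2

Derivation:
Numbers: [40, 56, 44], gcd = 4
Change: index 2, 44 -> 62
gcd of the OTHER numbers (without index 2): gcd([40, 56]) = 8
New gcd = gcd(g_others, new_val) = gcd(8, 62) = 2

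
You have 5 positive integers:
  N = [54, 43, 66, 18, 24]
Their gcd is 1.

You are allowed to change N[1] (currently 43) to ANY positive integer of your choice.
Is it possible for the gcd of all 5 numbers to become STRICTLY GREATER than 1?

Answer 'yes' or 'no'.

Answer: yes

Derivation:
Current gcd = 1
gcd of all OTHER numbers (without N[1]=43): gcd([54, 66, 18, 24]) = 6
The new gcd after any change is gcd(6, new_value).
This can be at most 6.
Since 6 > old gcd 1, the gcd CAN increase (e.g., set N[1] = 6).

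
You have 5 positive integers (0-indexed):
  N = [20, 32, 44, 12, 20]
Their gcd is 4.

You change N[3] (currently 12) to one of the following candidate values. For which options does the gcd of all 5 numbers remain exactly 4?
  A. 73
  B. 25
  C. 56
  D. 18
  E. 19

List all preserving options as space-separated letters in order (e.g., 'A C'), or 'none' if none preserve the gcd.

Answer: C

Derivation:
Old gcd = 4; gcd of others (without N[3]) = 4
New gcd for candidate v: gcd(4, v). Preserves old gcd iff gcd(4, v) = 4.
  Option A: v=73, gcd(4,73)=1 -> changes
  Option B: v=25, gcd(4,25)=1 -> changes
  Option C: v=56, gcd(4,56)=4 -> preserves
  Option D: v=18, gcd(4,18)=2 -> changes
  Option E: v=19, gcd(4,19)=1 -> changes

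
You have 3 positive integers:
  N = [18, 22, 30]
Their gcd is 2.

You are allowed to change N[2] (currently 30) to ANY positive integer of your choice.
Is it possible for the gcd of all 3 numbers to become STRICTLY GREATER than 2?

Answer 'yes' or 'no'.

Current gcd = 2
gcd of all OTHER numbers (without N[2]=30): gcd([18, 22]) = 2
The new gcd after any change is gcd(2, new_value).
This can be at most 2.
Since 2 = old gcd 2, the gcd can only stay the same or decrease.

Answer: no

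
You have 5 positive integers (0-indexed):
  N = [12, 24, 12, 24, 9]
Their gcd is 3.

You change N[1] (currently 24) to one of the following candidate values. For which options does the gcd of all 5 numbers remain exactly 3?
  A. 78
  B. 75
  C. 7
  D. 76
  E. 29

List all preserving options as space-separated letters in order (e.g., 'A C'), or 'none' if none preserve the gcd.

Old gcd = 3; gcd of others (without N[1]) = 3
New gcd for candidate v: gcd(3, v). Preserves old gcd iff gcd(3, v) = 3.
  Option A: v=78, gcd(3,78)=3 -> preserves
  Option B: v=75, gcd(3,75)=3 -> preserves
  Option C: v=7, gcd(3,7)=1 -> changes
  Option D: v=76, gcd(3,76)=1 -> changes
  Option E: v=29, gcd(3,29)=1 -> changes

Answer: A B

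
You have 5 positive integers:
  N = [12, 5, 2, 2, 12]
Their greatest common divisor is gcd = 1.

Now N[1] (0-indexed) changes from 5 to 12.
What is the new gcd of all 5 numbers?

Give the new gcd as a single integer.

Numbers: [12, 5, 2, 2, 12], gcd = 1
Change: index 1, 5 -> 12
gcd of the OTHER numbers (without index 1): gcd([12, 2, 2, 12]) = 2
New gcd = gcd(g_others, new_val) = gcd(2, 12) = 2

Answer: 2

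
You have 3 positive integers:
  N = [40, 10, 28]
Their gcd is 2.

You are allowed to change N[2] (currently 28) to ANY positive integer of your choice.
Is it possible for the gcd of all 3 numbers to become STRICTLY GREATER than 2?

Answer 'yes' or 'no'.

Current gcd = 2
gcd of all OTHER numbers (without N[2]=28): gcd([40, 10]) = 10
The new gcd after any change is gcd(10, new_value).
This can be at most 10.
Since 10 > old gcd 2, the gcd CAN increase (e.g., set N[2] = 10).

Answer: yes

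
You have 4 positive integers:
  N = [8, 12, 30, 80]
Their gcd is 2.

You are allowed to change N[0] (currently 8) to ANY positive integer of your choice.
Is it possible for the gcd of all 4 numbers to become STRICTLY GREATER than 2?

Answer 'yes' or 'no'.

Answer: no

Derivation:
Current gcd = 2
gcd of all OTHER numbers (without N[0]=8): gcd([12, 30, 80]) = 2
The new gcd after any change is gcd(2, new_value).
This can be at most 2.
Since 2 = old gcd 2, the gcd can only stay the same or decrease.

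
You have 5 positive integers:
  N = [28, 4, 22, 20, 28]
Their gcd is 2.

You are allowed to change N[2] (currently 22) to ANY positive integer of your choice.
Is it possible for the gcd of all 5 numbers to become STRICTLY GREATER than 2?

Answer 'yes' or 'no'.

Current gcd = 2
gcd of all OTHER numbers (without N[2]=22): gcd([28, 4, 20, 28]) = 4
The new gcd after any change is gcd(4, new_value).
This can be at most 4.
Since 4 > old gcd 2, the gcd CAN increase (e.g., set N[2] = 4).

Answer: yes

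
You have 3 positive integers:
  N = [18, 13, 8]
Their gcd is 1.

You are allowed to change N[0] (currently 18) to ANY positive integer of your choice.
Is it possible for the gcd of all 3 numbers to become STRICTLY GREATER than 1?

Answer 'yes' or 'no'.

Current gcd = 1
gcd of all OTHER numbers (without N[0]=18): gcd([13, 8]) = 1
The new gcd after any change is gcd(1, new_value).
This can be at most 1.
Since 1 = old gcd 1, the gcd can only stay the same or decrease.

Answer: no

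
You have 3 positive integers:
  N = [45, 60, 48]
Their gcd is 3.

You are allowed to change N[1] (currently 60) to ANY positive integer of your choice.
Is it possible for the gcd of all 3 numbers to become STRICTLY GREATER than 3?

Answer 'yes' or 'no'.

Current gcd = 3
gcd of all OTHER numbers (without N[1]=60): gcd([45, 48]) = 3
The new gcd after any change is gcd(3, new_value).
This can be at most 3.
Since 3 = old gcd 3, the gcd can only stay the same or decrease.

Answer: no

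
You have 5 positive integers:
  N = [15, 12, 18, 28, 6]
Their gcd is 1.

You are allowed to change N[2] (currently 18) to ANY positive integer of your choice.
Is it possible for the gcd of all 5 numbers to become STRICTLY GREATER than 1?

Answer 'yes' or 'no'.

Answer: no

Derivation:
Current gcd = 1
gcd of all OTHER numbers (without N[2]=18): gcd([15, 12, 28, 6]) = 1
The new gcd after any change is gcd(1, new_value).
This can be at most 1.
Since 1 = old gcd 1, the gcd can only stay the same or decrease.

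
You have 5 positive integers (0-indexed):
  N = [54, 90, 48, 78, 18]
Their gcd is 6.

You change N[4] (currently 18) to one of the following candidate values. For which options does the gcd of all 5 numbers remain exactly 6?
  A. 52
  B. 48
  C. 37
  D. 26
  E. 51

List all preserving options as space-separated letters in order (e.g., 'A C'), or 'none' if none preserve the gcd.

Old gcd = 6; gcd of others (without N[4]) = 6
New gcd for candidate v: gcd(6, v). Preserves old gcd iff gcd(6, v) = 6.
  Option A: v=52, gcd(6,52)=2 -> changes
  Option B: v=48, gcd(6,48)=6 -> preserves
  Option C: v=37, gcd(6,37)=1 -> changes
  Option D: v=26, gcd(6,26)=2 -> changes
  Option E: v=51, gcd(6,51)=3 -> changes

Answer: B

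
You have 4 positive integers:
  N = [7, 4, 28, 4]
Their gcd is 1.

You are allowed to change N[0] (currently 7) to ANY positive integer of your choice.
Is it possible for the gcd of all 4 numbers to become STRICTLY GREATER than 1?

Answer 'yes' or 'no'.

Current gcd = 1
gcd of all OTHER numbers (without N[0]=7): gcd([4, 28, 4]) = 4
The new gcd after any change is gcd(4, new_value).
This can be at most 4.
Since 4 > old gcd 1, the gcd CAN increase (e.g., set N[0] = 4).

Answer: yes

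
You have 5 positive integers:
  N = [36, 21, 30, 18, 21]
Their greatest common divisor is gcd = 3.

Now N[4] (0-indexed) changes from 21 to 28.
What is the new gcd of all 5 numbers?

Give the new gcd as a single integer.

Numbers: [36, 21, 30, 18, 21], gcd = 3
Change: index 4, 21 -> 28
gcd of the OTHER numbers (without index 4): gcd([36, 21, 30, 18]) = 3
New gcd = gcd(g_others, new_val) = gcd(3, 28) = 1

Answer: 1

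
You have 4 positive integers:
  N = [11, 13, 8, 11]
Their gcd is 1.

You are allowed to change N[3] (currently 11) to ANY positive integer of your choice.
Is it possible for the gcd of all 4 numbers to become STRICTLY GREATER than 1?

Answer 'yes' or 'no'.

Answer: no

Derivation:
Current gcd = 1
gcd of all OTHER numbers (without N[3]=11): gcd([11, 13, 8]) = 1
The new gcd after any change is gcd(1, new_value).
This can be at most 1.
Since 1 = old gcd 1, the gcd can only stay the same or decrease.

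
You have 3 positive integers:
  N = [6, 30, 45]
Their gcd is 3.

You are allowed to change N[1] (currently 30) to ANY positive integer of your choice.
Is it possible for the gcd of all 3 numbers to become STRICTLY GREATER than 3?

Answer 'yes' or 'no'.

Answer: no

Derivation:
Current gcd = 3
gcd of all OTHER numbers (without N[1]=30): gcd([6, 45]) = 3
The new gcd after any change is gcd(3, new_value).
This can be at most 3.
Since 3 = old gcd 3, the gcd can only stay the same or decrease.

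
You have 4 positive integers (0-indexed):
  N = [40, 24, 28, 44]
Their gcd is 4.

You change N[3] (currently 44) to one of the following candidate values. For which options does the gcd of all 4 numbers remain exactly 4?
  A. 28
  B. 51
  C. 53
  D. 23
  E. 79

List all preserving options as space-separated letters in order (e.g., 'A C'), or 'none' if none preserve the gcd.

Old gcd = 4; gcd of others (without N[3]) = 4
New gcd for candidate v: gcd(4, v). Preserves old gcd iff gcd(4, v) = 4.
  Option A: v=28, gcd(4,28)=4 -> preserves
  Option B: v=51, gcd(4,51)=1 -> changes
  Option C: v=53, gcd(4,53)=1 -> changes
  Option D: v=23, gcd(4,23)=1 -> changes
  Option E: v=79, gcd(4,79)=1 -> changes

Answer: A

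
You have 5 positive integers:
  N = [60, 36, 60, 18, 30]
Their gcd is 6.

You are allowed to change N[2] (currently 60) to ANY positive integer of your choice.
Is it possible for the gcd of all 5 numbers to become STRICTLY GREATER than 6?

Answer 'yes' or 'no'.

Current gcd = 6
gcd of all OTHER numbers (without N[2]=60): gcd([60, 36, 18, 30]) = 6
The new gcd after any change is gcd(6, new_value).
This can be at most 6.
Since 6 = old gcd 6, the gcd can only stay the same or decrease.

Answer: no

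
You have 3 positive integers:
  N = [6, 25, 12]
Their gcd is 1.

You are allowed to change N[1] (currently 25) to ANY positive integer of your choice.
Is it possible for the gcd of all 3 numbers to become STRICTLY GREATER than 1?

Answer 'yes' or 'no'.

Answer: yes

Derivation:
Current gcd = 1
gcd of all OTHER numbers (without N[1]=25): gcd([6, 12]) = 6
The new gcd after any change is gcd(6, new_value).
This can be at most 6.
Since 6 > old gcd 1, the gcd CAN increase (e.g., set N[1] = 6).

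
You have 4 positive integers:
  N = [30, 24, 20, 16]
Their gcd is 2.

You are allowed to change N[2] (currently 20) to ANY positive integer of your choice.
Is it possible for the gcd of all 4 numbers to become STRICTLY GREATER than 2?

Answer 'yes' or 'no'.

Current gcd = 2
gcd of all OTHER numbers (without N[2]=20): gcd([30, 24, 16]) = 2
The new gcd after any change is gcd(2, new_value).
This can be at most 2.
Since 2 = old gcd 2, the gcd can only stay the same or decrease.

Answer: no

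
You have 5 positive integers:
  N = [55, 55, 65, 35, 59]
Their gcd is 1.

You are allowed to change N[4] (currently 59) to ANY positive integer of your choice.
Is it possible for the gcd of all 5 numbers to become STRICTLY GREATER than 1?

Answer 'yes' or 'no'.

Current gcd = 1
gcd of all OTHER numbers (without N[4]=59): gcd([55, 55, 65, 35]) = 5
The new gcd after any change is gcd(5, new_value).
This can be at most 5.
Since 5 > old gcd 1, the gcd CAN increase (e.g., set N[4] = 5).

Answer: yes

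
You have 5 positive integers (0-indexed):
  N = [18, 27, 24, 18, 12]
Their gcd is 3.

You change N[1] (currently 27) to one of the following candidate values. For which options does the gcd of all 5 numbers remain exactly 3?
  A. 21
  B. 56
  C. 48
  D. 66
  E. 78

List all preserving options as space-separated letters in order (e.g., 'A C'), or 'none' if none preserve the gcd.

Old gcd = 3; gcd of others (without N[1]) = 6
New gcd for candidate v: gcd(6, v). Preserves old gcd iff gcd(6, v) = 3.
  Option A: v=21, gcd(6,21)=3 -> preserves
  Option B: v=56, gcd(6,56)=2 -> changes
  Option C: v=48, gcd(6,48)=6 -> changes
  Option D: v=66, gcd(6,66)=6 -> changes
  Option E: v=78, gcd(6,78)=6 -> changes

Answer: A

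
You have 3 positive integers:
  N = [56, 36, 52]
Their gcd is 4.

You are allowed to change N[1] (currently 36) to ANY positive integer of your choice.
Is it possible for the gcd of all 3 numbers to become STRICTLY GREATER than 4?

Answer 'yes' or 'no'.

Current gcd = 4
gcd of all OTHER numbers (without N[1]=36): gcd([56, 52]) = 4
The new gcd after any change is gcd(4, new_value).
This can be at most 4.
Since 4 = old gcd 4, the gcd can only stay the same or decrease.

Answer: no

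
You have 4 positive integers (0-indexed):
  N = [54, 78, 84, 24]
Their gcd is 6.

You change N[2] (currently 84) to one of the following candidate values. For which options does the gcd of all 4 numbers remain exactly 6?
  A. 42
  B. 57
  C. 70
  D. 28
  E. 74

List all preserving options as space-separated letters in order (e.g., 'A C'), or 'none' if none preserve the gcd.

Answer: A

Derivation:
Old gcd = 6; gcd of others (without N[2]) = 6
New gcd for candidate v: gcd(6, v). Preserves old gcd iff gcd(6, v) = 6.
  Option A: v=42, gcd(6,42)=6 -> preserves
  Option B: v=57, gcd(6,57)=3 -> changes
  Option C: v=70, gcd(6,70)=2 -> changes
  Option D: v=28, gcd(6,28)=2 -> changes
  Option E: v=74, gcd(6,74)=2 -> changes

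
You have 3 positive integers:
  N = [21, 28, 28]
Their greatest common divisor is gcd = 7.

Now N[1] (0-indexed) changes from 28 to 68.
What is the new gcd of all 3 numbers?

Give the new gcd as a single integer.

Answer: 1

Derivation:
Numbers: [21, 28, 28], gcd = 7
Change: index 1, 28 -> 68
gcd of the OTHER numbers (without index 1): gcd([21, 28]) = 7
New gcd = gcd(g_others, new_val) = gcd(7, 68) = 1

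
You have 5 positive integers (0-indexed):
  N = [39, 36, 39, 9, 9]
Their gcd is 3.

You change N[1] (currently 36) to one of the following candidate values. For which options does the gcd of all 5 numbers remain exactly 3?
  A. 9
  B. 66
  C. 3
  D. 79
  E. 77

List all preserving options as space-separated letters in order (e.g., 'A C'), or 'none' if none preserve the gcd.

Old gcd = 3; gcd of others (without N[1]) = 3
New gcd for candidate v: gcd(3, v). Preserves old gcd iff gcd(3, v) = 3.
  Option A: v=9, gcd(3,9)=3 -> preserves
  Option B: v=66, gcd(3,66)=3 -> preserves
  Option C: v=3, gcd(3,3)=3 -> preserves
  Option D: v=79, gcd(3,79)=1 -> changes
  Option E: v=77, gcd(3,77)=1 -> changes

Answer: A B C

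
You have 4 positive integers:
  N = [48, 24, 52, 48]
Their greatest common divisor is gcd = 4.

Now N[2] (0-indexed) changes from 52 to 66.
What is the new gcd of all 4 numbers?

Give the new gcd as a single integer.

Numbers: [48, 24, 52, 48], gcd = 4
Change: index 2, 52 -> 66
gcd of the OTHER numbers (without index 2): gcd([48, 24, 48]) = 24
New gcd = gcd(g_others, new_val) = gcd(24, 66) = 6

Answer: 6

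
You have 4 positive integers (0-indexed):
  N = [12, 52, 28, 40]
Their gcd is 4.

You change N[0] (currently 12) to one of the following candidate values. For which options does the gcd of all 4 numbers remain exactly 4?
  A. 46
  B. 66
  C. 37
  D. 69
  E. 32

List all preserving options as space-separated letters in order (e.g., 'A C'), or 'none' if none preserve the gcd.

Answer: E

Derivation:
Old gcd = 4; gcd of others (without N[0]) = 4
New gcd for candidate v: gcd(4, v). Preserves old gcd iff gcd(4, v) = 4.
  Option A: v=46, gcd(4,46)=2 -> changes
  Option B: v=66, gcd(4,66)=2 -> changes
  Option C: v=37, gcd(4,37)=1 -> changes
  Option D: v=69, gcd(4,69)=1 -> changes
  Option E: v=32, gcd(4,32)=4 -> preserves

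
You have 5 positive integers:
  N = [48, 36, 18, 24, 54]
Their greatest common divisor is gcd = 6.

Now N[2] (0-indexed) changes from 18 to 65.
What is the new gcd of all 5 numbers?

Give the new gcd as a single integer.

Numbers: [48, 36, 18, 24, 54], gcd = 6
Change: index 2, 18 -> 65
gcd of the OTHER numbers (without index 2): gcd([48, 36, 24, 54]) = 6
New gcd = gcd(g_others, new_val) = gcd(6, 65) = 1

Answer: 1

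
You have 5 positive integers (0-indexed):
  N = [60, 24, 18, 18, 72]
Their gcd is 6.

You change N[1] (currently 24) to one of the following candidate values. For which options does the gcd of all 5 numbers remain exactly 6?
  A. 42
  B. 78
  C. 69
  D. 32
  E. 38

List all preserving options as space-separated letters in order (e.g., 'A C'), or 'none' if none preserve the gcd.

Old gcd = 6; gcd of others (without N[1]) = 6
New gcd for candidate v: gcd(6, v). Preserves old gcd iff gcd(6, v) = 6.
  Option A: v=42, gcd(6,42)=6 -> preserves
  Option B: v=78, gcd(6,78)=6 -> preserves
  Option C: v=69, gcd(6,69)=3 -> changes
  Option D: v=32, gcd(6,32)=2 -> changes
  Option E: v=38, gcd(6,38)=2 -> changes

Answer: A B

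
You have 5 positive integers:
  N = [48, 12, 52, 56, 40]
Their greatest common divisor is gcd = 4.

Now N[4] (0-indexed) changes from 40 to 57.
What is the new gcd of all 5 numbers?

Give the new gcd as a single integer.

Numbers: [48, 12, 52, 56, 40], gcd = 4
Change: index 4, 40 -> 57
gcd of the OTHER numbers (without index 4): gcd([48, 12, 52, 56]) = 4
New gcd = gcd(g_others, new_val) = gcd(4, 57) = 1

Answer: 1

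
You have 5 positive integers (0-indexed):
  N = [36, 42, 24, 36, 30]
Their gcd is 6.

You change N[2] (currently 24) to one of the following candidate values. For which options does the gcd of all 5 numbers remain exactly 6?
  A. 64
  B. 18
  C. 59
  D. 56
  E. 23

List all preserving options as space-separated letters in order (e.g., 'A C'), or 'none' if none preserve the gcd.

Old gcd = 6; gcd of others (without N[2]) = 6
New gcd for candidate v: gcd(6, v). Preserves old gcd iff gcd(6, v) = 6.
  Option A: v=64, gcd(6,64)=2 -> changes
  Option B: v=18, gcd(6,18)=6 -> preserves
  Option C: v=59, gcd(6,59)=1 -> changes
  Option D: v=56, gcd(6,56)=2 -> changes
  Option E: v=23, gcd(6,23)=1 -> changes

Answer: B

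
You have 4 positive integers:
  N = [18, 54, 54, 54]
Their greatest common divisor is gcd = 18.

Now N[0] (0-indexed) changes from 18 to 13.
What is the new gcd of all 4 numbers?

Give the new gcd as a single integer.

Answer: 1

Derivation:
Numbers: [18, 54, 54, 54], gcd = 18
Change: index 0, 18 -> 13
gcd of the OTHER numbers (without index 0): gcd([54, 54, 54]) = 54
New gcd = gcd(g_others, new_val) = gcd(54, 13) = 1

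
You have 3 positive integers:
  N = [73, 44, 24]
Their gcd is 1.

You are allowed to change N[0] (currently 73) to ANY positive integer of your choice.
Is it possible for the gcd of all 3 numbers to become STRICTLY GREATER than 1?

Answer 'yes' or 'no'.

Current gcd = 1
gcd of all OTHER numbers (without N[0]=73): gcd([44, 24]) = 4
The new gcd after any change is gcd(4, new_value).
This can be at most 4.
Since 4 > old gcd 1, the gcd CAN increase (e.g., set N[0] = 4).

Answer: yes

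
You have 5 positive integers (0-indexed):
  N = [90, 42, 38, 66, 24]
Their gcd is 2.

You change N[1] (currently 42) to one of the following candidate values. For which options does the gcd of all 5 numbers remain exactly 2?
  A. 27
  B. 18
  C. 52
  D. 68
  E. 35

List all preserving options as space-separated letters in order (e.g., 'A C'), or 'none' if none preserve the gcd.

Old gcd = 2; gcd of others (without N[1]) = 2
New gcd for candidate v: gcd(2, v). Preserves old gcd iff gcd(2, v) = 2.
  Option A: v=27, gcd(2,27)=1 -> changes
  Option B: v=18, gcd(2,18)=2 -> preserves
  Option C: v=52, gcd(2,52)=2 -> preserves
  Option D: v=68, gcd(2,68)=2 -> preserves
  Option E: v=35, gcd(2,35)=1 -> changes

Answer: B C D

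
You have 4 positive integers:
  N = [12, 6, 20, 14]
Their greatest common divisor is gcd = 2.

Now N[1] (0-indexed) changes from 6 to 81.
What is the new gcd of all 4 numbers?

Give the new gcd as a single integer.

Answer: 1

Derivation:
Numbers: [12, 6, 20, 14], gcd = 2
Change: index 1, 6 -> 81
gcd of the OTHER numbers (without index 1): gcd([12, 20, 14]) = 2
New gcd = gcd(g_others, new_val) = gcd(2, 81) = 1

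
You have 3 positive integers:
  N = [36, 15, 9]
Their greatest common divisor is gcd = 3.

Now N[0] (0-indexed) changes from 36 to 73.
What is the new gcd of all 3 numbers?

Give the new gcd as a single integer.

Numbers: [36, 15, 9], gcd = 3
Change: index 0, 36 -> 73
gcd of the OTHER numbers (without index 0): gcd([15, 9]) = 3
New gcd = gcd(g_others, new_val) = gcd(3, 73) = 1

Answer: 1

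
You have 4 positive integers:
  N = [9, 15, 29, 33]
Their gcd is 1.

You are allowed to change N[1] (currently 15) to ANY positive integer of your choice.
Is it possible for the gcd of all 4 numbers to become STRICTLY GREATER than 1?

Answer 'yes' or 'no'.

Answer: no

Derivation:
Current gcd = 1
gcd of all OTHER numbers (without N[1]=15): gcd([9, 29, 33]) = 1
The new gcd after any change is gcd(1, new_value).
This can be at most 1.
Since 1 = old gcd 1, the gcd can only stay the same or decrease.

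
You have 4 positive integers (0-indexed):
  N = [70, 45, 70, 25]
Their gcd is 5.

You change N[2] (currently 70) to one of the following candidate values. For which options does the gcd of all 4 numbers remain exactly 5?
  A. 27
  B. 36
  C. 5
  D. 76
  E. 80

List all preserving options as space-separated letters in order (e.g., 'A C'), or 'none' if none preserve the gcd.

Answer: C E

Derivation:
Old gcd = 5; gcd of others (without N[2]) = 5
New gcd for candidate v: gcd(5, v). Preserves old gcd iff gcd(5, v) = 5.
  Option A: v=27, gcd(5,27)=1 -> changes
  Option B: v=36, gcd(5,36)=1 -> changes
  Option C: v=5, gcd(5,5)=5 -> preserves
  Option D: v=76, gcd(5,76)=1 -> changes
  Option E: v=80, gcd(5,80)=5 -> preserves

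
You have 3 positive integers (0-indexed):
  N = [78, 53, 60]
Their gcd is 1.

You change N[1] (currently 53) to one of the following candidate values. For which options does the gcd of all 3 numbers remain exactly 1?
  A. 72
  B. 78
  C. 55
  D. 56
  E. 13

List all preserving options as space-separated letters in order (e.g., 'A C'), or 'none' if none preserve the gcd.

Answer: C E

Derivation:
Old gcd = 1; gcd of others (without N[1]) = 6
New gcd for candidate v: gcd(6, v). Preserves old gcd iff gcd(6, v) = 1.
  Option A: v=72, gcd(6,72)=6 -> changes
  Option B: v=78, gcd(6,78)=6 -> changes
  Option C: v=55, gcd(6,55)=1 -> preserves
  Option D: v=56, gcd(6,56)=2 -> changes
  Option E: v=13, gcd(6,13)=1 -> preserves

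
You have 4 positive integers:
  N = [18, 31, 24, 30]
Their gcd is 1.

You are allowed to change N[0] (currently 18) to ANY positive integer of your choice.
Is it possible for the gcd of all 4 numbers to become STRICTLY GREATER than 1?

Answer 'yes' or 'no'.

Answer: no

Derivation:
Current gcd = 1
gcd of all OTHER numbers (without N[0]=18): gcd([31, 24, 30]) = 1
The new gcd after any change is gcd(1, new_value).
This can be at most 1.
Since 1 = old gcd 1, the gcd can only stay the same or decrease.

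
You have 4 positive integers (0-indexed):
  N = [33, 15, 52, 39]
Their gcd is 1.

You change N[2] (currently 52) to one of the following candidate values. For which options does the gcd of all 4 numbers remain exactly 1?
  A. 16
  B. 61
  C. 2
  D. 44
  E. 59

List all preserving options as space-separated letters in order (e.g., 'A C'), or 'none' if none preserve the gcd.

Answer: A B C D E

Derivation:
Old gcd = 1; gcd of others (without N[2]) = 3
New gcd for candidate v: gcd(3, v). Preserves old gcd iff gcd(3, v) = 1.
  Option A: v=16, gcd(3,16)=1 -> preserves
  Option B: v=61, gcd(3,61)=1 -> preserves
  Option C: v=2, gcd(3,2)=1 -> preserves
  Option D: v=44, gcd(3,44)=1 -> preserves
  Option E: v=59, gcd(3,59)=1 -> preserves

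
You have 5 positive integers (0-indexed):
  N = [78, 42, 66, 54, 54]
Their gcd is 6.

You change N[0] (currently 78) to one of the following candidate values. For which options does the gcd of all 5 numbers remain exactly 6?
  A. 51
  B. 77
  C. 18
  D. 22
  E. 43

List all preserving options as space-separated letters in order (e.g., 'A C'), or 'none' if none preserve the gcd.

Old gcd = 6; gcd of others (without N[0]) = 6
New gcd for candidate v: gcd(6, v). Preserves old gcd iff gcd(6, v) = 6.
  Option A: v=51, gcd(6,51)=3 -> changes
  Option B: v=77, gcd(6,77)=1 -> changes
  Option C: v=18, gcd(6,18)=6 -> preserves
  Option D: v=22, gcd(6,22)=2 -> changes
  Option E: v=43, gcd(6,43)=1 -> changes

Answer: C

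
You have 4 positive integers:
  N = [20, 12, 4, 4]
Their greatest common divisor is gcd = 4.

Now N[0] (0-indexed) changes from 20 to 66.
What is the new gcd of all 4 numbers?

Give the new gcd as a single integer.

Numbers: [20, 12, 4, 4], gcd = 4
Change: index 0, 20 -> 66
gcd of the OTHER numbers (without index 0): gcd([12, 4, 4]) = 4
New gcd = gcd(g_others, new_val) = gcd(4, 66) = 2

Answer: 2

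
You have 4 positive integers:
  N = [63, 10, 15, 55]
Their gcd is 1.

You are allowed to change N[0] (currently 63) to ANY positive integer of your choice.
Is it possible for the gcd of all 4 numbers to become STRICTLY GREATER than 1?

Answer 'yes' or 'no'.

Current gcd = 1
gcd of all OTHER numbers (without N[0]=63): gcd([10, 15, 55]) = 5
The new gcd after any change is gcd(5, new_value).
This can be at most 5.
Since 5 > old gcd 1, the gcd CAN increase (e.g., set N[0] = 5).

Answer: yes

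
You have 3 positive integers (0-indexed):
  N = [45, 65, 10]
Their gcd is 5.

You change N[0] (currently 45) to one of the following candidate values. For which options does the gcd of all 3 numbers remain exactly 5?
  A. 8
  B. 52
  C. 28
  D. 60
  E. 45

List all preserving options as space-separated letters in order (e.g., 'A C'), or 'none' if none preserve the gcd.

Answer: D E

Derivation:
Old gcd = 5; gcd of others (without N[0]) = 5
New gcd for candidate v: gcd(5, v). Preserves old gcd iff gcd(5, v) = 5.
  Option A: v=8, gcd(5,8)=1 -> changes
  Option B: v=52, gcd(5,52)=1 -> changes
  Option C: v=28, gcd(5,28)=1 -> changes
  Option D: v=60, gcd(5,60)=5 -> preserves
  Option E: v=45, gcd(5,45)=5 -> preserves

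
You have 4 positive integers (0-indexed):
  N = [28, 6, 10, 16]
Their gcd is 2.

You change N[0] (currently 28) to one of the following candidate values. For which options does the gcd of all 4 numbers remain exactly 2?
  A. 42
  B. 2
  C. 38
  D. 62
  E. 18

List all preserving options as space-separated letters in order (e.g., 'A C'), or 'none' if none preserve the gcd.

Old gcd = 2; gcd of others (without N[0]) = 2
New gcd for candidate v: gcd(2, v). Preserves old gcd iff gcd(2, v) = 2.
  Option A: v=42, gcd(2,42)=2 -> preserves
  Option B: v=2, gcd(2,2)=2 -> preserves
  Option C: v=38, gcd(2,38)=2 -> preserves
  Option D: v=62, gcd(2,62)=2 -> preserves
  Option E: v=18, gcd(2,18)=2 -> preserves

Answer: A B C D E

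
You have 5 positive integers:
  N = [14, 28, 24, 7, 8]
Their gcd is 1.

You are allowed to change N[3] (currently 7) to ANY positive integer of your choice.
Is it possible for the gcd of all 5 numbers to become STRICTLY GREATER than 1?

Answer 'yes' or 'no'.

Answer: yes

Derivation:
Current gcd = 1
gcd of all OTHER numbers (without N[3]=7): gcd([14, 28, 24, 8]) = 2
The new gcd after any change is gcd(2, new_value).
This can be at most 2.
Since 2 > old gcd 1, the gcd CAN increase (e.g., set N[3] = 2).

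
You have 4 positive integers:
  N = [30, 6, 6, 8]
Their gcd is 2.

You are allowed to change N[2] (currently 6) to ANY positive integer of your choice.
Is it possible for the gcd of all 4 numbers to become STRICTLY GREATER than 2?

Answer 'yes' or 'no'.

Current gcd = 2
gcd of all OTHER numbers (without N[2]=6): gcd([30, 6, 8]) = 2
The new gcd after any change is gcd(2, new_value).
This can be at most 2.
Since 2 = old gcd 2, the gcd can only stay the same or decrease.

Answer: no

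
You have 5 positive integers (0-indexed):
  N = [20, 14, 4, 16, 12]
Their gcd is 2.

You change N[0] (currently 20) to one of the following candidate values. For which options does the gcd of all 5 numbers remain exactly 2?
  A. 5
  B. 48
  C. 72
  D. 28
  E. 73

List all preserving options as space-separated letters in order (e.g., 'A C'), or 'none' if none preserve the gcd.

Old gcd = 2; gcd of others (without N[0]) = 2
New gcd for candidate v: gcd(2, v). Preserves old gcd iff gcd(2, v) = 2.
  Option A: v=5, gcd(2,5)=1 -> changes
  Option B: v=48, gcd(2,48)=2 -> preserves
  Option C: v=72, gcd(2,72)=2 -> preserves
  Option D: v=28, gcd(2,28)=2 -> preserves
  Option E: v=73, gcd(2,73)=1 -> changes

Answer: B C D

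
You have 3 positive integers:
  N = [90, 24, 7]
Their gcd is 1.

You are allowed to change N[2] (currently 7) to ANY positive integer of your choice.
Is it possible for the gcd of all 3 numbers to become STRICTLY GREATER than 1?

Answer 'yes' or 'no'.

Current gcd = 1
gcd of all OTHER numbers (without N[2]=7): gcd([90, 24]) = 6
The new gcd after any change is gcd(6, new_value).
This can be at most 6.
Since 6 > old gcd 1, the gcd CAN increase (e.g., set N[2] = 6).

Answer: yes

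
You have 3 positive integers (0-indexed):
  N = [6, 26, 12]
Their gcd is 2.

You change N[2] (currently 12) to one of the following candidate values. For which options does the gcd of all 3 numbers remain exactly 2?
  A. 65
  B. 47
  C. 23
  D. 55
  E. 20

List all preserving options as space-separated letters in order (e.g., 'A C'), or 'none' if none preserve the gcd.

Old gcd = 2; gcd of others (without N[2]) = 2
New gcd for candidate v: gcd(2, v). Preserves old gcd iff gcd(2, v) = 2.
  Option A: v=65, gcd(2,65)=1 -> changes
  Option B: v=47, gcd(2,47)=1 -> changes
  Option C: v=23, gcd(2,23)=1 -> changes
  Option D: v=55, gcd(2,55)=1 -> changes
  Option E: v=20, gcd(2,20)=2 -> preserves

Answer: E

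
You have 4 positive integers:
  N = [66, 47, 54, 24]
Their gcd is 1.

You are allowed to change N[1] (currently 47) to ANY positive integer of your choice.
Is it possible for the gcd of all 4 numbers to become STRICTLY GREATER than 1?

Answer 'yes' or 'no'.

Answer: yes

Derivation:
Current gcd = 1
gcd of all OTHER numbers (without N[1]=47): gcd([66, 54, 24]) = 6
The new gcd after any change is gcd(6, new_value).
This can be at most 6.
Since 6 > old gcd 1, the gcd CAN increase (e.g., set N[1] = 6).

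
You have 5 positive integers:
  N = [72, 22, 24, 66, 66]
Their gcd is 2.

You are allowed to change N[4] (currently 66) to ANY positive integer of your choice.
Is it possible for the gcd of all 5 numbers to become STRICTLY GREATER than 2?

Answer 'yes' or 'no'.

Answer: no

Derivation:
Current gcd = 2
gcd of all OTHER numbers (without N[4]=66): gcd([72, 22, 24, 66]) = 2
The new gcd after any change is gcd(2, new_value).
This can be at most 2.
Since 2 = old gcd 2, the gcd can only stay the same or decrease.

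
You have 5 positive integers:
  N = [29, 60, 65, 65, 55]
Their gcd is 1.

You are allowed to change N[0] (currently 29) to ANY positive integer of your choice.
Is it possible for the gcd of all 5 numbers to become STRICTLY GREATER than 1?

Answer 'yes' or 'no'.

Current gcd = 1
gcd of all OTHER numbers (without N[0]=29): gcd([60, 65, 65, 55]) = 5
The new gcd after any change is gcd(5, new_value).
This can be at most 5.
Since 5 > old gcd 1, the gcd CAN increase (e.g., set N[0] = 5).

Answer: yes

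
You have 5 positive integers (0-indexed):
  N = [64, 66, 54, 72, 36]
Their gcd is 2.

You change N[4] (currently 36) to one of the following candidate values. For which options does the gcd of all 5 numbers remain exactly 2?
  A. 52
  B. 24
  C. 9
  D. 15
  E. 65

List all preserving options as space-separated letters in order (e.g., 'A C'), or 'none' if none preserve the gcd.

Old gcd = 2; gcd of others (without N[4]) = 2
New gcd for candidate v: gcd(2, v). Preserves old gcd iff gcd(2, v) = 2.
  Option A: v=52, gcd(2,52)=2 -> preserves
  Option B: v=24, gcd(2,24)=2 -> preserves
  Option C: v=9, gcd(2,9)=1 -> changes
  Option D: v=15, gcd(2,15)=1 -> changes
  Option E: v=65, gcd(2,65)=1 -> changes

Answer: A B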